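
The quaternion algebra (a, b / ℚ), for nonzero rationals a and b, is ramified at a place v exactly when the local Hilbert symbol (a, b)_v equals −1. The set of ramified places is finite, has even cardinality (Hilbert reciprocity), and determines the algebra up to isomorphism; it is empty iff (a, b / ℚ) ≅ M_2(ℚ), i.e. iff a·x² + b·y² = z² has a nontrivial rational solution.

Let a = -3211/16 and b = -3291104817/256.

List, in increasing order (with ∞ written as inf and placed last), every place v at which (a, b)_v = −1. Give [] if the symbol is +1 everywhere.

(a, b) ≡ (-19, -2163777) mod (ℚ^×)²; places V = {2, 3, 7, 11, 13, 17, 19, 29, ∞}.
(a,b)_13: α=2, u≡11; β=2, v≡8 (mod 13); (11|13)=-1, (8|13)=-1; sign (−1)^0·-1^2·-1^2 = +1.
(a,b)_17: α=0, u≡15; β=1, v≡1 (mod 17); (15|17)=+1, (1|17)=+1; sign (−1)^0·+1^1·+1^0 = +1.
(a,b)_11: α=0, u≡9; β=1, v≡6 (mod 11); (9|11)=+1, (6|11)=-1; sign (−1)^0·+1^1·-1^0 = +1.
(a,b)_19: α=1, u≡12; β=1, v≡13 (mod 19); (12|19)=-1, (13|19)=-1; sign (−1)^1·-1^1·-1^1 = -1.
(a,b)_29: α=0, u≡15; β=1, v≡7 (mod 29); (15|29)=-1, (7|29)=+1; sign (−1)^0·-1^1·+1^0 = -1.
(a,b)_3: α=0, u≡2; β=3, v≡1 (mod 3); (2|3)=-1, (1|3)=+1; sign (−1)^0·-1^3·+1^0 = -1.
(a,b)_2: α=-4, β=-8; u≡5, v≡7 (mod 8); ε(u)ε(v)=0·1, αω(v)=-4·0, βω(u)=-8·1; sum ≡ 0  ⇒  +1.
(a,b)_7: α=0, u≡1; β=1, v≡1 (mod 7); (1|7)=+1, (1|7)=+1; sign (−1)^0·+1^1·+1^0 = +1.
(a,b)_∞: sgn(-19)=−, sgn(-2163777)=−, so -1.
Ram(-19, -2163777) = {3, 19, 29, ∞}; no ℚ_3-point on the conic.

[3, 19, 29, inf]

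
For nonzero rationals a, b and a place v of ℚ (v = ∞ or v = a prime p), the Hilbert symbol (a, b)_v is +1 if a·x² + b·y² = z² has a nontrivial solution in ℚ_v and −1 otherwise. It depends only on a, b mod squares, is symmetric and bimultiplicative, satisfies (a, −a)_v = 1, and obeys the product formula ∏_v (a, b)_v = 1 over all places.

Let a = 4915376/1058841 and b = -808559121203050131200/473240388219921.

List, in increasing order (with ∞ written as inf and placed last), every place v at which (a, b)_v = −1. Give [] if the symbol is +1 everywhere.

[13, 37]

Mod squares: a ≡ 851, b ≡ -11063. Check v ∈ {∞, 2, 3, 5, 7, 11, 13, 19, 23, 29, 37}.
v=13: a=13^0·(≡6), b=13^1·(≡7) mod 13; (6|13)=-1, (7|13)=-1; (−1)^{0·1·6}·(-1)^1·(-1)^0 = -1.
v=∞: 851 > 0 and -11063 < 0  ⇒  (a,b)_∞ = +1.
v=5: a=5^0·(≡1), b=5^2·(≡2) mod 5; (1|5)=+1, (2|5)=-1; (−1)^{0·2·2}·(+1)^2·(-1)^0 = +1.
v=23: a=23^1·(≡5), b=23^3·(≡16) mod 23; (5|23)=-1, (16|23)=+1; (−1)^{1·3·11}·(-1)^3·(+1)^1 = +1.
v=3: a=3^-2·(≡2), b=3^-14·(≡1) mod 3; (2|3)=-1, (1|3)=+1; (−1)^{-2·-14·1}·(-1)^-14·(+1)^-2 = +1.
v=2: v_2(a)=4, v_2(b)=8; units ≡ 3, 1 (mod 8); ε·ε+αω+βω = 1·0+4·0+8·1 ≡ 0  ⇒  (a,b)_2 = +1.
v=29: a=29^0·(≡26), b=29^-2·(≡14) mod 29; (26|29)=-1, (14|29)=-1; (−1)^{0·-2·14}·(-1)^-2·(-1)^0 = +1.
v=7: a=7^-6·(≡2), b=7^-6·(≡4) mod 7; (2|7)=+1, (4|7)=+1; (−1)^{-6·-6·3}·(+1)^-6·(+1)^-6 = +1.
v=11: a=11^0·(≡5), b=11^2·(≡4) mod 11; (5|11)=+1, (4|11)=+1; (−1)^{0·2·5}·(+1)^2·(+1)^0 = +1.
v=37: a=37^1·(≡20), b=37^3·(≡36) mod 37; (20|37)=-1, (36|37)=+1; (−1)^{1·3·18}·(-1)^3·(+1)^1 = -1.
v=19: a=19^2·(≡14), b=19^4·(≡8) mod 19; (14|19)=-1, (8|19)=-1; (−1)^{2·4·9}·(-1)^4·(-1)^2 = +1.
(851, -11063 / ℚ) ramifies at {13, 37}: a division algebra.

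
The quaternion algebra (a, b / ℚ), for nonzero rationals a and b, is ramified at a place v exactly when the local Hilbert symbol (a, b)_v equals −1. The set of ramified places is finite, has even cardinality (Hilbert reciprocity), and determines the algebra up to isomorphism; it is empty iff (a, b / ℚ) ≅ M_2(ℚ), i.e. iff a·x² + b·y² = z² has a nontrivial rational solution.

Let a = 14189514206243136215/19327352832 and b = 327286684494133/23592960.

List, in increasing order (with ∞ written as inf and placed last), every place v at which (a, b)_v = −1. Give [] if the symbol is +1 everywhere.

(a, b) ≡ (3208270, 370) mod (ℚ^×)²; places V = {2, 3, 5, 7, 13, 23, 29, 37, ∞}.
(a,b)_7: α=6, u≡1; β=6, v≡6 (mod 7); (1|7)=+1, (6|7)=-1; sign (−1)^0·+1^6·-1^6 = +1.
(a,b)_37: α=1, u≡29; β=1, v≡26 (mod 37); (29|37)=-1, (26|37)=+1; sign (−1)^0·-1^1·+1^1 = -1.
(a,b)_23: α=3, u≡8; β=2, v≡6 (mod 23); (8|23)=+1, (6|23)=+1; sign (−1)^0·+1^2·+1^3 = +1.
(a,b)_5: α=1, u≡4; β=-1, v≡4 (mod 5); (4|5)=+1, (4|5)=+1; sign (−1)^0·+1^-1·+1^1 = +1.
(a,b)_3: α=-2, u≡1; β=-2, v≡1 (mod 3); (1|3)=+1, (1|3)=+1; sign (−1)^0·+1^-2·+1^-2 = +1.
(a,b)_13: α=3, u≡2; β=2, v≡6 (mod 13); (2|13)=-1, (6|13)=-1; sign (−1)^0·-1^2·-1^3 = -1.
(a,b)_29: α=3, u≡4; β=2, v≡25 (mod 29); (4|29)=+1, (25|29)=+1; sign (−1)^0·+1^2·+1^3 = +1.
(a,b)_∞: sgn(3208270)=+, sgn(370)=+, so +1.
(a,b)_2: α=-31, β=-19; u≡7, v≡1 (mod 8); ε(u)ε(v)=1·0, αω(v)=-31·0, βω(u)=-19·0; sum ≡ 0  ⇒  +1.
Ram(3208270, 370) = {13, 37}; no ℚ_13-point on the conic.

[13, 37]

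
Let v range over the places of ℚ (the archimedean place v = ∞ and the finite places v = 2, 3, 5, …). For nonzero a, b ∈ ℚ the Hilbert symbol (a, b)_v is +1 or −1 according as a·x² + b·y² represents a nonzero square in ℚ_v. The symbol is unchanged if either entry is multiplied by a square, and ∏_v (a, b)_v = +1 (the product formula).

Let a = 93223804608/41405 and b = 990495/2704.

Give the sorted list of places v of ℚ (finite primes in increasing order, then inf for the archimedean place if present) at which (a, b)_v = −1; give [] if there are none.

Mod squares: a ≡ 89914935, b ≡ 110055. Check v ∈ {∞, 2, 3, 5, 7, 11, 13, 19, 23, 29, 43}.
v=7: a=7^-2·(≡5), b=7^0·(≡1) mod 7; (5|7)=-1, (1|7)=+1; (−1)^{-2·0·3}·(-1)^0·(+1)^-2 = +1.
v=13: a=13^-2·(≡7), b=13^-2·(≡4) mod 13; (7|13)=-1, (4|13)=+1; (−1)^{-2·-2·6}·(-1)^-2·(+1)^-2 = +1.
v=3: a=3^5·(≡1), b=3^3·(≡1) mod 3; (1|3)=+1, (1|3)=+1; (−1)^{5·3·1}·(+1)^3·(+1)^5 = -1.
v=2: v_2(a)=6, v_2(b)=-4; units ≡ 7, 7 (mod 8); ε·ε+αω+βω = 1·1+6·0+-4·0 ≡ 1  ⇒  (a,b)_2 = -1.
v=11: a=11^1·(≡2), b=11^1·(≡6) mod 11; (2|11)=-1, (6|11)=-1; (−1)^{1·1·5}·(-1)^1·(-1)^1 = -1.
v=19: a=19^1·(≡9), b=19^0·(≡1) mod 19; (9|19)=+1, (1|19)=+1; (−1)^{1·0·9}·(+1)^0·(+1)^1 = +1.
v=29: a=29^1·(≡25), b=29^1·(≡28) mod 29; (25|29)=+1, (28|29)=+1; (−1)^{1·1·14}·(+1)^1·(+1)^1 = +1.
v=43: a=43^1·(≡11), b=43^0·(≡2) mod 43; (11|43)=+1, (2|43)=-1; (−1)^{1·0·21}·(+1)^0·(-1)^1 = -1.
v=23: a=23^1·(≡8), b=23^1·(≡6) mod 23; (8|23)=+1, (6|23)=+1; (−1)^{1·1·11}·(+1)^1·(+1)^1 = -1.
v=∞: 89914935 > 0 and 110055 > 0  ⇒  (a,b)_∞ = +1.
v=5: a=5^-1·(≡3), b=5^1·(≡1) mod 5; (3|5)=-1, (1|5)=+1; (−1)^{-1·1·2}·(-1)^1·(+1)^-1 = -1.
|Ram(89914935, 110055)| = 6, even; anisotropic at {2, 3, 5, 11, 23, 43}.

[2, 3, 5, 11, 23, 43]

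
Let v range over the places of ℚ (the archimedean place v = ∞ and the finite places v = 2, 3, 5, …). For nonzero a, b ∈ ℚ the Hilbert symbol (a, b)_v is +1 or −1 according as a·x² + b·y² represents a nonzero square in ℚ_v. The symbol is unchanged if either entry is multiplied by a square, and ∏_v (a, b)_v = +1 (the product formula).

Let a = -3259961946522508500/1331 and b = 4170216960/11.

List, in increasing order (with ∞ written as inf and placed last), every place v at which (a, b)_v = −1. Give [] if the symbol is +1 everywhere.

[7, 11]

(a, b) ≡ (-15015, 13090) mod (ℚ^×)²; places V = {2, 3, 5, 7, 11, 13, 17, ∞}.
(a,b)_∞: sgn(-15015)=−, sgn(13090)=+, so +1.
(a,b)_5: α=3, u≡2; β=1, v≡2 (mod 5); (2|5)=-1, (2|5)=-1; sign (−1)^0·-1^1·-1^3 = +1.
(a,b)_17: α=2, u≡2; β=1, v≡10 (mod 17); (2|17)=+1, (10|17)=-1; sign (−1)^0·+1^1·-1^2 = +1.
(a,b)_13: α=5, u≡7; β=2, v≡3 (mod 13); (7|13)=-1, (3|13)=+1; sign (−1)^0·-1^2·+1^5 = +1.
(a,b)_7: α=3, u≡2; β=1, v≡1 (mod 7); (2|7)=+1, (1|7)=+1; sign (−1)^1·+1^1·+1^3 = -1.
(a,b)_11: α=-3, u≡2; β=-1, v≡8 (mod 11); (2|11)=-1, (8|11)=-1; sign (−1)^1·-1^-1·-1^-3 = -1.
(a,b)_2: α=2, β=9; u≡1, v≡1 (mod 8); ε(u)ε(v)=0·0, αω(v)=2·0, βω(u)=9·0; sum ≡ 0  ⇒  +1.
(a,b)_3: α=11, u≡2; β=4, v≡1 (mod 3); (2|3)=-1, (1|3)=+1; sign (−1)^0·-1^4·+1^11 = +1.
|Ram(-15015, 13090)| = 2, even; anisotropic at {7, 11}.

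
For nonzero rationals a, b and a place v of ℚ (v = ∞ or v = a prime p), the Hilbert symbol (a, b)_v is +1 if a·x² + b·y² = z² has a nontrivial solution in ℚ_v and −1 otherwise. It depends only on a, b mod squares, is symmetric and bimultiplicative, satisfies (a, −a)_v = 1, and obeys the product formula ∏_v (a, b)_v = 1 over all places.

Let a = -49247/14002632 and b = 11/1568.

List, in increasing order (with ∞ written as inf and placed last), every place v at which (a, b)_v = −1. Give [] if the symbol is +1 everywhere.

[2, 37]

(a, b) ≡ (-814, 22) mod (ℚ^×)²; places V = {2, 3, 7, 11, 37, ∞}.
(a,b)_∞: sgn(-814)=−, sgn(22)=+, so +1.
(a,b)_37: α=1, u≡2; β=0, v≡14 (mod 37); (2|37)=-1, (14|37)=-1; sign (−1)^0·-1^0·-1^1 = -1.
(a,b)_2: α=-3, β=-5; u≡1, v≡3 (mod 8); ε(u)ε(v)=0·1, αω(v)=-3·1, βω(u)=-5·0; sum ≡ 1  ⇒  -1.
(a,b)_3: α=-6, u≡2; β=0, v≡1 (mod 3); (2|3)=-1, (1|3)=+1; sign (−1)^0·-1^0·+1^-6 = +1.
(a,b)_7: α=-4, u≡5; β=-2, v≡1 (mod 7); (5|7)=-1, (1|7)=+1; sign (−1)^0·-1^-2·+1^-4 = +1.
(a,b)_11: α=3, u≡3; β=1, v≡2 (mod 11); (3|11)=+1, (2|11)=-1; sign (−1)^1·+1^1·-1^3 = +1.
|Ram(-814, 22)| = 2, even; anisotropic at {2, 37}.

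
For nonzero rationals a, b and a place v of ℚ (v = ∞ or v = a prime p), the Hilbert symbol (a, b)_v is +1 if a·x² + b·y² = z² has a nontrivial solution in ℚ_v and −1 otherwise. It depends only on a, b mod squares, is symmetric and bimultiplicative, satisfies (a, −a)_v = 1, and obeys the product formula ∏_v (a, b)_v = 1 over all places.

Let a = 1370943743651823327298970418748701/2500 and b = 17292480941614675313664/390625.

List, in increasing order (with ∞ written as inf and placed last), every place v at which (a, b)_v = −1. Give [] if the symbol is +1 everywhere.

[37, 47]

(a, b) ≡ (8484581, 17081) mod (ℚ^×)²; places V = {2, 3, 5, 7, 17, 19, 23, 29, 31, 37, 41, 47, ∞}.
(a,b)_29: α=0, u≡7; β=1, v≡9 (mod 29); (7|29)=+1, (9|29)=+1; sign (−1)^0·+1^1·+1^0 = +1.
(a,b)_47: α=3, u≡26; β=2, v≡22 (mod 47); (26|47)=-1, (22|47)=-1; sign (−1)^0·-1^2·-1^3 = -1.
(a,b)_7: α=7, u≡3; β=4, v≡4 (mod 7); (3|7)=-1, (4|7)=+1; sign (−1)^0·-1^4·+1^7 = +1.
(a,b)_17: α=1, u≡14; β=0, v≡16 (mod 17); (14|17)=-1, (16|17)=+1; sign (−1)^0·-1^0·+1^1 = +1.
(a,b)_2: α=-2, β=10; u≡5, v≡1 (mod 8); ε(u)ε(v)=0·0, αω(v)=-2·0, βω(u)=10·1; sum ≡ 0  ⇒  +1.
(a,b)_5: α=-4, u≡4; β=-8, v≡4 (mod 5); (4|5)=+1, (4|5)=+1; sign (−1)^0·+1^-8·+1^-4 = +1.
(a,b)_∞: sgn(8484581)=+, sgn(17081)=+, so +1.
(a,b)_41: α=3, u≡24; β=2, v≡32 (mod 41); (24|41)=-1, (32|41)=+1; sign (−1)^0·-1^2·+1^3 = +1.
(a,b)_23: α=2, u≡15; β=0, v≡19 (mod 23); (15|23)=-1, (19|23)=-1; sign (−1)^0·-1^0·-1^2 = +1.
(a,b)_31: α=2, u≡16; β=1, v≡21 (mod 31); (16|31)=+1, (21|31)=-1; sign (−1)^0·+1^1·-1^2 = +1.
(a,b)_37: α=3, u≡19; β=2, v≡22 (mod 37); (19|37)=-1, (22|37)=-1; sign (−1)^0·-1^2·-1^3 = -1.
(a,b)_19: α=0, u≡6; β=1, v≡6 (mod 19); (6|19)=+1, (6|19)=+1; sign (−1)^0·+1^1·+1^0 = +1.
(a,b)_3: α=12, u≡2; β=4, v≡2 (mod 3); (2|3)=-1, (2|3)=-1; sign (−1)^0·-1^4·-1^12 = +1.
|Ram(8484581, 17081)| = 2, even; anisotropic at {37, 47}.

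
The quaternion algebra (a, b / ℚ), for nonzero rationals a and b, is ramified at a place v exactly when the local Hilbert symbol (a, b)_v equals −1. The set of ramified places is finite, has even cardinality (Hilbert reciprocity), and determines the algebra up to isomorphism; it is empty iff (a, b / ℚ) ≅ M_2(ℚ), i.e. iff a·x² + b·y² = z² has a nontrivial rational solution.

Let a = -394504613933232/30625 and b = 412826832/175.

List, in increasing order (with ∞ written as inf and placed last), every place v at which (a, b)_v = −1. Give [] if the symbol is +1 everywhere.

Mod squares: a ≡ -3, b ≡ 165851. Check v ∈ {∞, 2, 3, 5, 7, 11, 19, 29, 43}.
v=7: a=7^-2·(≡1), b=7^-1·(≡3) mod 7; (1|7)=+1, (3|7)=-1; (−1)^{-2·-1·3}·(+1)^-1·(-1)^-2 = +1.
v=11: a=11^4·(≡7), b=11^2·(≡1) mod 11; (7|11)=-1, (1|11)=+1; (−1)^{4·2·5}·(-1)^2·(+1)^4 = +1.
v=5: a=5^-4·(≡2), b=5^-2·(≡1) mod 5; (2|5)=-1, (1|5)=+1; (−1)^{-4·-2·2}·(-1)^-2·(+1)^-4 = +1.
v=3: a=3^1·(≡2), b=3^2·(≡2) mod 3; (2|3)=-1, (2|3)=-1; (−1)^{1·2·1}·(-1)^2·(-1)^1 = -1.
v=2: v_2(a)=4, v_2(b)=4; units ≡ 5, 3 (mod 8); ε·ε+αω+βω = 0·1+4·1+4·1 ≡ 0  ⇒  (a,b)_2 = +1.
v=∞: -3 < 0 and 165851 > 0  ⇒  (a,b)_∞ = +1.
v=43: a=43^2·(≡13), b=43^1·(≡19) mod 43; (13|43)=+1, (19|43)=-1; (−1)^{2·1·21}·(+1)^1·(-1)^2 = +1.
v=29: a=29^2·(≡15), b=29^1·(≡4) mod 29; (15|29)=-1, (4|29)=+1; (−1)^{2·1·14}·(-1)^1·(+1)^2 = -1.
v=19: a=19^2·(≡17), b=19^1·(≡3) mod 19; (17|19)=+1, (3|19)=-1; (−1)^{2·1·9}·(+1)^1·(-1)^2 = +1.
|Ram(-3, 165851)| = 2, even; anisotropic at {3, 29}.

[3, 29]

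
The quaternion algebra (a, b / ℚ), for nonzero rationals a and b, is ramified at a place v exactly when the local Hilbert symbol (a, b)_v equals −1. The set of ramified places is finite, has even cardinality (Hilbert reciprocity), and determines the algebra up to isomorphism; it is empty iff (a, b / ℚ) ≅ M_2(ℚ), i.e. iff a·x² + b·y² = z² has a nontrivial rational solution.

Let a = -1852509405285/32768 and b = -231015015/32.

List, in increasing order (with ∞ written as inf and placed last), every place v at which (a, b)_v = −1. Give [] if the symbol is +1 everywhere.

[2, 7, 11, 19, 29, inf]

Mod squares: a ≡ -38570, b ≡ -424270. Check v ∈ {∞, 2, 3, 5, 7, 11, 19, 29}.
v=∞: -38570 < 0 and -424270 < 0  ⇒  (a,b)_∞ = -1.
v=7: a=7^1·(≡3), b=7^1·(≡5) mod 7; (3|7)=-1, (5|7)=-1; (−1)^{1·1·3}·(-1)^1·(-1)^1 = -1.
v=19: a=19^1·(≡13), b=19^1·(≡12) mod 19; (13|19)=-1, (12|19)=-1; (−1)^{1·1·9}·(-1)^1·(-1)^1 = -1.
v=3: a=3^8·(≡1), b=3^2·(≡2) mod 3; (1|3)=+1, (2|3)=-1; (−1)^{8·2·1}·(+1)^2·(-1)^8 = +1.
v=2: v_2(a)=-15, v_2(b)=-5; units ≡ 3, 1 (mod 8); ε·ε+αω+βω = 1·0+-15·0+-5·1 ≡ 1  ⇒  (a,b)_2 = -1.
v=5: a=5^1·(≡1), b=5^1·(≡1) mod 5; (1|5)=+1, (1|5)=+1; (−1)^{1·1·2}·(+1)^1·(+1)^1 = +1.
v=11: a=11^4·(≡10), b=11^3·(≡7) mod 11; (10|11)=-1, (7|11)=-1; (−1)^{4·3·5}·(-1)^3·(-1)^4 = -1.
v=29: a=29^1·(≡28), b=29^1·(≡11) mod 29; (28|29)=+1, (11|29)=-1; (−1)^{1·1·14}·(+1)^1·(-1)^1 = -1.
|Ram(-38570, -424270)| = 6, even; anisotropic at {2, 7, 11, 19, 29, ∞}.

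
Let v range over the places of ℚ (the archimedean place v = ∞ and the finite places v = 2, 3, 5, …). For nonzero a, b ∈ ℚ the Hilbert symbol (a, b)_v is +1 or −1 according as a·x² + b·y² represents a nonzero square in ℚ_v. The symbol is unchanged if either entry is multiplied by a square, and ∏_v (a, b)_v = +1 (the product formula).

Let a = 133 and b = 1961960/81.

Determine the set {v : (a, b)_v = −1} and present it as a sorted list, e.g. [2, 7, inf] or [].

(a, b) ≡ (133, 10010) mod (ℚ^×)²; places V = {2, 3, 5, 7, 11, 13, 19, ∞}.
(a,b)_2: α=0, β=3; u≡5, v≡5 (mod 8); ε(u)ε(v)=0·0, αω(v)=0·1, βω(u)=3·1; sum ≡ 1  ⇒  -1.
(a,b)_3: α=0, u≡1; β=-4, v≡2 (mod 3); (1|3)=+1, (2|3)=-1; sign (−1)^0·+1^-4·-1^0 = +1.
(a,b)_∞: sgn(133)=+, sgn(10010)=+, so +1.
(a,b)_19: α=1, u≡7; β=0, v≡4 (mod 19); (7|19)=+1, (4|19)=+1; sign (−1)^0·+1^0·+1^1 = +1.
(a,b)_7: α=1, u≡5; β=3, v≡2 (mod 7); (5|7)=-1, (2|7)=+1; sign (−1)^1·-1^3·+1^1 = +1.
(a,b)_5: α=0, u≡3; β=1, v≡2 (mod 5); (3|5)=-1, (2|5)=-1; sign (−1)^0·-1^1·-1^0 = -1.
(a,b)_11: α=0, u≡1; β=1, v≡7 (mod 11); (1|11)=+1, (7|11)=-1; sign (−1)^0·+1^1·-1^0 = +1.
(a,b)_13: α=0, u≡3; β=1, v≡1 (mod 13); (3|13)=+1, (1|13)=+1; sign (−1)^0·+1^1·+1^0 = +1.
(133, 10010 / ℚ) ramifies at {2, 5}: a division algebra.

[2, 5]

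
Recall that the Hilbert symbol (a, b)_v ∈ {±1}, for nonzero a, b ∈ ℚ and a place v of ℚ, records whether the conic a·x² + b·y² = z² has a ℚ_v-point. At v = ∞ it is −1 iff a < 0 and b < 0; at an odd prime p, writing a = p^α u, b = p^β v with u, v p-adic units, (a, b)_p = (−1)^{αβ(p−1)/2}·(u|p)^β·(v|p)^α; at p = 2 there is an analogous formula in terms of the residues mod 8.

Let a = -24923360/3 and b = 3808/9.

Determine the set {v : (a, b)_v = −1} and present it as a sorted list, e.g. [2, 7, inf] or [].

Mod squares: a ≡ -330, b ≡ 238. Check v ∈ {∞, 2, 3, 5, 7, 11, 17}.
v=17: a=17^2·(≡6), b=17^1·(≡6) mod 17; (6|17)=-1, (6|17)=-1; (−1)^{2·1·8}·(-1)^1·(-1)^2 = -1.
v=11: a=11^1·(≡3), b=11^0·(≡10) mod 11; (3|11)=+1, (10|11)=-1; (−1)^{1·0·5}·(+1)^0·(-1)^1 = -1.
v=2: v_2(a)=5, v_2(b)=5; units ≡ 3, 7 (mod 8); ε·ε+αω+βω = 1·1+5·0+5·1 ≡ 0  ⇒  (a,b)_2 = +1.
v=∞: -330 < 0 and 238 > 0  ⇒  (a,b)_∞ = +1.
v=3: a=3^-1·(≡1), b=3^-2·(≡1) mod 3; (1|3)=+1, (1|3)=+1; (−1)^{-1·-2·1}·(+1)^-2·(+1)^-1 = +1.
v=5: a=5^1·(≡1), b=5^0·(≡2) mod 5; (1|5)=+1, (2|5)=-1; (−1)^{1·0·2}·(+1)^0·(-1)^1 = -1.
v=7: a=7^2·(≡5), b=7^1·(≡6) mod 7; (5|7)=-1, (6|7)=-1; (−1)^{2·1·3}·(-1)^1·(-1)^2 = -1.
Ram(-330, 238) = {5, 7, 11, 17}; no ℚ_5-point on the conic.

[5, 7, 11, 17]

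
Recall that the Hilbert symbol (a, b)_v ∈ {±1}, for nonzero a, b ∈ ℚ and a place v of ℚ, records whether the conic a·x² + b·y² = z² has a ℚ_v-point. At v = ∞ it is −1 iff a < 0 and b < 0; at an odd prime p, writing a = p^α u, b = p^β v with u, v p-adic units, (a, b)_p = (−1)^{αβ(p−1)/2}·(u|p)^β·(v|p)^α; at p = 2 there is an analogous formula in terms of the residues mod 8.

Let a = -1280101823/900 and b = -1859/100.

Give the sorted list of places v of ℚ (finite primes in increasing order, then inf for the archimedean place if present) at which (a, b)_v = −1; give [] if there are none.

[13, inf]

(a, b) ≡ (-154583, -11) mod (ℚ^×)²; places V = {2, 3, 5, 7, 11, 13, 23, 47, ∞}.
(a,b)_3: α=-2, u≡1; β=0, v≡1 (mod 3); (1|3)=+1, (1|3)=+1; sign (−1)^0·+1^0·+1^-2 = +1.
(a,b)_13: α=3, u≡9; β=2, v≡6 (mod 13); (9|13)=+1, (6|13)=-1; sign (−1)^0·+1^2·-1^3 = -1.
(a,b)_23: α=1, u≡6; β=0, v≡12 (mod 23); (6|23)=+1, (12|23)=+1; sign (−1)^0·+1^0·+1^1 = +1.
(a,b)_7: α=2, u≡3; β=0, v≡5 (mod 7); (3|7)=-1, (5|7)=-1; sign (−1)^0·-1^0·-1^2 = +1.
(a,b)_2: α=-2, β=-2; u≡1, v≡5 (mod 8); ε(u)ε(v)=0·0, αω(v)=-2·1, βω(u)=-2·0; sum ≡ 0  ⇒  +1.
(a,b)_5: α=-2, u≡2; β=-2, v≡4 (mod 5); (2|5)=-1, (4|5)=+1; sign (−1)^0·-1^-2·+1^-2 = +1.
(a,b)_11: α=1, u≡5; β=1, v≡7 (mod 11); (5|11)=+1, (7|11)=-1; sign (−1)^1·+1^1·-1^1 = +1.
(a,b)_∞: sgn(-154583)=−, sgn(-11)=−, so -1.
(a,b)_47: α=1, u≡8; β=0, v≡27 (mod 47); (8|47)=+1, (27|47)=+1; sign (−1)^0·+1^0·+1^1 = +1.
|Ram(-154583, -11)| = 2, even; anisotropic at {13, ∞}.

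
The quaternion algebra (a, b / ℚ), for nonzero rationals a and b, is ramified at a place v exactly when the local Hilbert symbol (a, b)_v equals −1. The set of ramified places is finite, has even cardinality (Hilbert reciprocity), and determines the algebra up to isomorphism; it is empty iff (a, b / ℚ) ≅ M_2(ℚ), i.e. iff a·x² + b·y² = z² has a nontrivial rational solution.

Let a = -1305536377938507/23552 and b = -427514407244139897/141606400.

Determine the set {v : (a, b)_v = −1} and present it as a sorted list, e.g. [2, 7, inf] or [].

[2, 13, 43, inf]

Mod squares: a ≡ -19504069, b ≡ -18076942. Check v ∈ {∞, 2, 3, 5, 11, 13, 19, 23, 29, 37, 41, 43, 53}.
v=29: a=29^2·(≡27), b=29^2·(≡22) mod 29; (27|29)=-1, (22|29)=+1; (−1)^{2·2·14}·(-1)^2·(+1)^2 = +1.
v=3: a=3^2·(≡2), b=3^2·(≡2) mod 3; (2|3)=-1, (2|3)=-1; (−1)^{2·2·1}·(-1)^2·(-1)^2 = +1.
v=2: v_2(a)=-10, v_2(b)=-9; units ≡ 3, 1 (mod 8); ε·ε+αω+βω = 1·0+-10·0+-9·1 ≡ 1  ⇒  (a,b)_2 = -1.
v=53: a=53^0·(≡7), b=53^2·(≡26) mod 53; (7|53)=+1, (26|53)=-1; (−1)^{0·2·26}·(+1)^2·(-1)^0 = +1.
v=∞: -19504069 < 0 and -18076942 < 0  ⇒  (a,b)_∞ = -1.
v=5: a=5^0·(≡4), b=5^-2·(≡3) mod 5; (4|5)=+1, (3|5)=-1; (−1)^{0·-2·2}·(+1)^-2·(-1)^0 = +1.
v=11: a=11^2·(≡4), b=11^4·(≡2) mod 11; (4|11)=+1, (2|11)=-1; (−1)^{2·4·5}·(+1)^4·(-1)^2 = +1.
v=23: a=23^-1·(≡14), b=23^-1·(≡9) mod 23; (14|23)=-1, (9|23)=+1; (−1)^{-1·-1·11}·(-1)^-1·(+1)^-1 = +1.
v=13: a=13^1·(≡3), b=13^-1·(≡8) mod 13; (3|13)=+1, (8|13)=-1; (−1)^{1·-1·6}·(+1)^-1·(-1)^1 = -1.
v=37: a=37^1·(≡13), b=37^-1·(≡31) mod 37; (13|37)=-1, (31|37)=-1; (−1)^{1·-1·18}·(-1)^-1·(-1)^1 = +1.
v=41: a=41^3·(≡30), b=41^2·(≡31) mod 41; (30|41)=-1, (31|41)=+1; (−1)^{3·2·20}·(-1)^2·(+1)^3 = +1.
v=19: a=19^0·(≡7), b=19^1·(≡5) mod 19; (7|19)=+1, (5|19)=+1; (−1)^{0·1·9}·(+1)^1·(+1)^0 = +1.
v=43: a=43^1·(≡14), b=43^1·(≡4) mod 43; (14|43)=+1, (4|43)=+1; (−1)^{1·1·21}·(+1)^1·(+1)^1 = -1.
Ram(-19504069, -18076942) = {2, 13, 43, ∞}; no ℚ_2-point on the conic.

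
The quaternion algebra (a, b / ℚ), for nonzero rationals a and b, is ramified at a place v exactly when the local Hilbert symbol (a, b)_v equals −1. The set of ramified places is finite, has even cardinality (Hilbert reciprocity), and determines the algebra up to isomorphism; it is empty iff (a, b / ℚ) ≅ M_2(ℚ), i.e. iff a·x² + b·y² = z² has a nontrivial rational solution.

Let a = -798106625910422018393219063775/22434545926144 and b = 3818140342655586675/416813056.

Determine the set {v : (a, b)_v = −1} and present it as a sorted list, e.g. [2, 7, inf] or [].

Mod squares: a ≡ -14911, b ≡ 48507. Check v ∈ {∞, 2, 3, 5, 7, 11, 13, 17, 19, 23, 29, 31, 37}.
v=∞: -14911 < 0 and 48507 > 0  ⇒  (a,b)_∞ = +1.
v=7: a=7^2·(≡5), b=7^2·(≡2) mod 7; (5|7)=-1, (2|7)=+1; (−1)^{2·2·3}·(-1)^2·(+1)^2 = +1.
v=31: a=31^3·(≡23), b=31^2·(≡17) mod 31; (23|31)=-1, (17|31)=-1; (−1)^{3·2·15}·(-1)^2·(-1)^3 = -1.
v=2: v_2(a)=-18, v_2(b)=-12; units ≡ 1, 3 (mod 8); ε·ε+αω+βω = 0·1+-18·1+-12·0 ≡ 0  ⇒  (a,b)_2 = +1.
v=23: a=23^2·(≡4), b=23^1·(≡1) mod 23; (4|23)=+1, (1|23)=+1; (−1)^{2·1·11}·(+1)^1·(+1)^2 = +1.
v=19: a=19^2·(≡17), b=19^1·(≡16) mod 19; (17|19)=+1, (16|19)=+1; (−1)^{2·1·9}·(+1)^1·(+1)^2 = +1.
v=29: a=29^-4·(≡28), b=29^-2·(≡21) mod 29; (28|29)=+1, (21|29)=-1; (−1)^{-4·-2·14}·(+1)^-2·(-1)^-4 = +1.
v=37: a=37^5·(≡3), b=37^3·(≡36) mod 37; (3|37)=+1, (36|37)=+1; (−1)^{5·3·18}·(+1)^3·(+1)^5 = +1.
v=5: a=5^2·(≡1), b=5^2·(≡2) mod 5; (1|5)=+1, (2|5)=-1; (−1)^{2·2·2}·(+1)^2·(-1)^2 = +1.
v=3: a=3^2·(≡2), b=3^1·(≡2) mod 3; (2|3)=-1, (2|3)=-1; (−1)^{2·1·1}·(-1)^1·(-1)^2 = -1.
v=11: a=11^-2·(≡1), b=11^-2·(≡10) mod 11; (1|11)=+1, (10|11)=-1; (−1)^{-2·-2·5}·(+1)^-2·(-1)^-2 = +1.
v=13: a=13^3·(≡10), b=13^2·(≡9) mod 13; (10|13)=+1, (9|13)=+1; (−1)^{3·2·6}·(+1)^2·(+1)^3 = +1.
v=17: a=17^4·(≡9), b=17^2·(≡7) mod 17; (9|17)=+1, (7|17)=-1; (−1)^{4·2·8}·(+1)^2·(-1)^4 = +1.
|Ram(-14911, 48507)| = 2, even; anisotropic at {3, 31}.

[3, 31]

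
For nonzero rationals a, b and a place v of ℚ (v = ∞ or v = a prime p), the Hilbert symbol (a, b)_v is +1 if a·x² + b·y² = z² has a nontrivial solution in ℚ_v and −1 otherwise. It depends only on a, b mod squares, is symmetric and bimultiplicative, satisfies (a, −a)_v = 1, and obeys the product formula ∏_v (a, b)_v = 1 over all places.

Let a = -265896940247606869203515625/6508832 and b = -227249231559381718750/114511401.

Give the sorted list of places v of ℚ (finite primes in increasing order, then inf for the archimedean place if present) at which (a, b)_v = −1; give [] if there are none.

[5, 7, 17, 19, 31, inf]

(a, b) ≡ (-24242, -41230) mod (ℚ^×)²; places V = {2, 3, 5, 7, 11, 17, 19, 23, 29, 31, 41, ∞}.
(a,b)_∞: sgn(-24242)=−, sgn(-41230)=−, so -1.
(a,b)_17: α=3, u≡2; β=2, v≡10 (mod 17); (2|17)=+1, (10|17)=-1; sign (−1)^0·+1^2·-1^3 = -1.
(a,b)_31: α=3, u≡15; β=3, v≡13 (mod 31); (15|31)=-1, (13|31)=-1; sign (−1)^1·-1^3·-1^3 = -1.
(a,b)_11: α=-2, u≡10; β=0, v≡9 (mod 11); (10|11)=-1, (9|11)=+1; sign (−1)^0·-1^0·+1^-2 = +1.
(a,b)_41: α=-2, u≡17; β=-2, v≡37 (mod 41); (17|41)=-1, (37|41)=+1; sign (−1)^0·-1^-2·+1^-2 = +1.
(a,b)_2: α=-5, β=1; u≡7, v≡1 (mod 8); ε(u)ε(v)=1·0, αω(v)=-5·0, βω(u)=1·0; sum ≡ 0  ⇒  +1.
(a,b)_3: α=2, u≡1; β=-4, v≡2 (mod 3); (1|3)=+1, (2|3)=-1; sign (−1)^0·+1^-4·-1^2 = +1.
(a,b)_29: α=0, u≡18; β=-2, v≡19 (mod 29); (18|29)=-1, (19|29)=-1; sign (−1)^0·-1^-2·-1^0 = +1.
(a,b)_7: α=6, u≡3; β=5, v≡2 (mod 7); (3|7)=-1, (2|7)=+1; sign (−1)^0·-1^5·+1^6 = -1.
(a,b)_19: α=2, u≡18; β=1, v≡2 (mod 19); (18|19)=-1, (2|19)=-1; sign (−1)^0·-1^1·-1^2 = -1.
(a,b)_5: α=8, u≡2; β=7, v≡4 (mod 5); (2|5)=-1, (4|5)=+1; sign (−1)^0·-1^7·+1^8 = -1.
(a,b)_23: α=3, u≡8; β=2, v≡3 (mod 23); (8|23)=+1, (3|23)=+1; sign (−1)^0·+1^2·+1^3 = +1.
Ram(-24242, -41230) = {5, 7, 17, 19, 31, ∞}; no ℚ_5-point on the conic.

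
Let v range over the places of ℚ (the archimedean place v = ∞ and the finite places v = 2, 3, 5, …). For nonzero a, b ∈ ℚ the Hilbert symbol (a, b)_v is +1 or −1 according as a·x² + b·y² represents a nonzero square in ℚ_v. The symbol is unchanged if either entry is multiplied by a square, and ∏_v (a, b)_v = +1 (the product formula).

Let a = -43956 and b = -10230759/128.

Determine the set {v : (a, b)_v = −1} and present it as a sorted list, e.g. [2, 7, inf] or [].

[2, 11, 19, inf]

(a, b) ≡ (-1221, -46398) mod (ℚ^×)²; places V = {2, 3, 7, 11, 19, 37, ∞}.
(a,b)_3: α=3, u≡1; β=3, v≡2 (mod 3); (1|3)=+1, (2|3)=-1; sign (−1)^1·+1^3·-1^3 = +1.
(a,b)_∞: sgn(-1221)=−, sgn(-46398)=−, so -1.
(a,b)_2: α=2, β=-7; u≡3, v≡1 (mod 8); ε(u)ε(v)=1·0, αω(v)=2·0, βω(u)=-7·1; sum ≡ 1  ⇒  -1.
(a,b)_19: α=0, u≡10; β=1, v≡4 (mod 19); (10|19)=-1, (4|19)=+1; sign (−1)^0·-1^1·+1^0 = -1.
(a,b)_37: α=1, u≡33; β=1, v≡4 (mod 37); (33|37)=+1, (4|37)=+1; sign (−1)^0·+1^1·+1^1 = +1.
(a,b)_11: α=1, u≡8; β=1, v≡2 (mod 11); (8|11)=-1, (2|11)=-1; sign (−1)^1·-1^1·-1^1 = -1.
(a,b)_7: α=0, u≡4; β=2, v≡6 (mod 7); (4|7)=+1, (6|7)=-1; sign (−1)^0·+1^2·-1^0 = +1.
(-1221, -46398 / ℚ) ramifies at {2, 11, 19, ∞}: a division algebra.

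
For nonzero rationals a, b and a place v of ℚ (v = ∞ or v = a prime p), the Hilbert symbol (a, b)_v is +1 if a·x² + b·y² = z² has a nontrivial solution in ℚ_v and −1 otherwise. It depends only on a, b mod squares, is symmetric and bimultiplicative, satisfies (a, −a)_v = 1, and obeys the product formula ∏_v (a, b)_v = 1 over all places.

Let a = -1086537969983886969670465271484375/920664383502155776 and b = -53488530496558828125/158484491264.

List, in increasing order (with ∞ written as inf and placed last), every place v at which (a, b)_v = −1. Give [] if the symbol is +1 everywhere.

[5, 11, 13, inf]

(a, b) ≡ (-455, -15015) mod (ℚ^×)²; places V = {2, 3, 5, 7, 11, 13, 19, 31, 43, ∞}.
(a,b)_∞: sgn(-455)=−, sgn(-15015)=−, so -1.
(a,b)_2: α=-32, β=-10; u≡1, v≡1 (mod 8); ε(u)ε(v)=0·0, αω(v)=-32·0, βω(u)=-10·0; sum ≡ 0  ⇒  +1.
(a,b)_19: α=4, u≡7; β=2, v≡3 (mod 19); (7|19)=+1, (3|19)=-1; sign (−1)^0·+1^2·-1^4 = +1.
(a,b)_7: α=11, u≡5; β=7, v≡2 (mod 7); (5|7)=-1, (2|7)=+1; sign (−1)^1·-1^7·+1^11 = +1.
(a,b)_5: α=9, u≡1; β=7, v≡3 (mod 5); (1|5)=+1, (3|5)=-1; sign (−1)^0·+1^7·-1^9 = -1.
(a,b)_13: α=3, u≡1; β=1, v≡6 (mod 13); (1|13)=+1, (6|13)=-1; sign (−1)^0·+1^1·-1^3 = -1.
(a,b)_43: α=2, u≡28; β=0, v≡31 (mod 43); (28|43)=-1, (31|43)=+1; sign (−1)^0·-1^0·+1^2 = +1.
(a,b)_3: α=12, u≡1; β=11, v≡2 (mod 3); (1|3)=+1, (2|3)=-1; sign (−1)^0·+1^11·-1^12 = +1.
(a,b)_11: α=-8, u≡7; β=-5, v≡10 (mod 11); (7|11)=-1, (10|11)=-1; sign (−1)^0·-1^-5·-1^-8 = -1.
(a,b)_31: α=0, u≡25; β=-2, v≡18 (mod 31); (25|31)=+1, (18|31)=+1; sign (−1)^0·+1^-2·+1^0 = +1.
(-455, -15015 / ℚ) ramifies at {5, 11, 13, ∞}: a division algebra.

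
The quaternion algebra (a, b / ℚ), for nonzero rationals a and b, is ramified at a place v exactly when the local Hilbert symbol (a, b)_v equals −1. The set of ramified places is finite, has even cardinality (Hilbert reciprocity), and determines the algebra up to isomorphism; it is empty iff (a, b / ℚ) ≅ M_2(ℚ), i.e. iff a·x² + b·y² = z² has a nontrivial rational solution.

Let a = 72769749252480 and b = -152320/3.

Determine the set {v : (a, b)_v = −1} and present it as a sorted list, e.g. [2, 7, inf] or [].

(a, b) ≡ (70, -1785) mod (ℚ^×)²; places V = {2, 3, 5, 7, 17, ∞}.
(a,b)_7: α=5, u≡6; β=1, v≡1 (mod 7); (6|7)=-1, (1|7)=+1; sign (−1)^1·-1^1·+1^5 = +1.
(a,b)_∞: sgn(70)=+, sgn(-1785)=−, so +1.
(a,b)_17: α=4, u≡9; β=1, v≡11 (mod 17); (9|17)=+1, (11|17)=-1; sign (−1)^0·+1^1·-1^4 = +1.
(a,b)_3: α=4, u≡1; β=-1, v≡2 (mod 3); (1|3)=+1, (2|3)=-1; sign (−1)^0·+1^-1·-1^4 = +1.
(a,b)_5: α=1, u≡1; β=1, v≡2 (mod 5); (1|5)=+1, (2|5)=-1; sign (−1)^0·+1^1·-1^1 = -1.
(a,b)_2: α=7, β=8; u≡3, v≡7 (mod 8); ε(u)ε(v)=1·1, αω(v)=7·0, βω(u)=8·1; sum ≡ 1  ⇒  -1.
|Ram(70, -1785)| = 2, even; anisotropic at {2, 5}.

[2, 5]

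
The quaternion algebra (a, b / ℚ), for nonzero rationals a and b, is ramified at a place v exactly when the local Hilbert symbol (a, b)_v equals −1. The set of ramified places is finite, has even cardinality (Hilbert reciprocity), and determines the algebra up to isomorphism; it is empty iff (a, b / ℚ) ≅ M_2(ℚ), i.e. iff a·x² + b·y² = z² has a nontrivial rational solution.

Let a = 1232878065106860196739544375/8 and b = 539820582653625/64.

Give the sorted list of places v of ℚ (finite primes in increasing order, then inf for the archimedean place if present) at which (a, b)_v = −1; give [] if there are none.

Mod squares: a ≡ 124062, b ≡ 50505. Check v ∈ {∞, 2, 3, 5, 7, 13, 23, 29, 31, 37}.
v=3: a=3^9·(≡2), b=3^1·(≡2) mod 3; (2|3)=-1, (2|3)=-1; (−1)^{9·1·1}·(-1)^1·(-1)^9 = -1.
v=31: a=31^3·(≡24), b=31^2·(≡11) mod 31; (24|31)=-1, (11|31)=-1; (−1)^{3·2·15}·(-1)^2·(-1)^3 = -1.
v=29: a=29^3·(≡12), b=29^2·(≡1) mod 29; (12|29)=-1, (1|29)=+1; (−1)^{3·2·14}·(-1)^2·(+1)^3 = +1.
v=7: a=7^2·(≡1), b=7^1·(≡6) mod 7; (1|7)=+1, (6|7)=-1; (−1)^{2·1·3}·(+1)^1·(-1)^2 = +1.
v=∞: 124062 > 0 and 50505 > 0  ⇒  (a,b)_∞ = +1.
v=37: a=37^2·(≡16), b=37^1·(≡27) mod 37; (16|37)=+1, (27|37)=+1; (−1)^{2·1·18}·(+1)^1·(+1)^2 = +1.
v=13: a=13^2·(≡12), b=13^1·(≡6) mod 13; (12|13)=+1, (6|13)=-1; (−1)^{2·1·6}·(+1)^1·(-1)^2 = +1.
v=23: a=23^3·(≡13), b=23^2·(≡14) mod 23; (13|23)=+1, (14|23)=-1; (−1)^{3·2·11}·(+1)^2·(-1)^3 = -1.
v=2: v_2(a)=-3, v_2(b)=-6; units ≡ 7, 1 (mod 8); ε·ε+αω+βω = 1·0+-3·0+-6·0 ≡ 0  ⇒  (a,b)_2 = +1.
v=5: a=5^4·(≡2), b=5^3·(≡1) mod 5; (2|5)=-1, (1|5)=+1; (−1)^{4·3·2}·(-1)^3·(+1)^4 = -1.
Ram(124062, 50505) = {3, 5, 23, 31}; no ℚ_3-point on the conic.

[3, 5, 23, 31]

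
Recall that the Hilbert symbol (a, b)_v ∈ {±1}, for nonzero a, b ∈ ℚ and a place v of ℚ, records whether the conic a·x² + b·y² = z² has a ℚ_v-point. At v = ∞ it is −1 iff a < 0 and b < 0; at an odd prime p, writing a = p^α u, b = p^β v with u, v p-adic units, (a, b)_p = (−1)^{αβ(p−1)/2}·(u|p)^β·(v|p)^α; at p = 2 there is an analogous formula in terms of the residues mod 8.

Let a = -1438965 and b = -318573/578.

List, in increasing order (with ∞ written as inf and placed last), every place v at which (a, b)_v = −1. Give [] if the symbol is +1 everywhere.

[11, 17, 23, inf]

Mod squares: a ≡ -17765, b ≡ -874. Check v ∈ {∞, 2, 3, 5, 11, 17, 19, 23}.
v=3: a=3^4·(≡1), b=3^6·(≡2) mod 3; (1|3)=+1, (2|3)=-1; (−1)^{4·6·1}·(+1)^6·(-1)^4 = +1.
v=2: v_2(a)=0, v_2(b)=-1; units ≡ 3, 3 (mod 8); ε·ε+αω+βω = 1·1+0·1+-1·1 ≡ 0  ⇒  (a,b)_2 = +1.
v=23: a=23^0·(≡7), b=23^1·(≡6) mod 23; (7|23)=-1, (6|23)=+1; (−1)^{0·1·11}·(-1)^1·(+1)^0 = -1.
v=5: a=5^1·(≡2), b=5^0·(≡4) mod 5; (2|5)=-1, (4|5)=+1; (−1)^{1·0·2}·(-1)^0·(+1)^1 = +1.
v=19: a=19^1·(≡18), b=19^1·(≡6) mod 19; (18|19)=-1, (6|19)=+1; (−1)^{1·1·9}·(-1)^1·(+1)^1 = +1.
v=17: a=17^1·(≡15), b=17^-2·(≡12) mod 17; (15|17)=+1, (12|17)=-1; (−1)^{1·-2·8}·(+1)^-2·(-1)^1 = -1.
v=11: a=11^1·(≡8), b=11^0·(≡7) mod 11; (8|11)=-1, (7|11)=-1; (−1)^{1·0·5}·(-1)^0·(-1)^1 = -1.
v=∞: -17765 < 0 and -874 < 0  ⇒  (a,b)_∞ = -1.
(-17765, -874 / ℚ) ramifies at {11, 17, 23, ∞}: a division algebra.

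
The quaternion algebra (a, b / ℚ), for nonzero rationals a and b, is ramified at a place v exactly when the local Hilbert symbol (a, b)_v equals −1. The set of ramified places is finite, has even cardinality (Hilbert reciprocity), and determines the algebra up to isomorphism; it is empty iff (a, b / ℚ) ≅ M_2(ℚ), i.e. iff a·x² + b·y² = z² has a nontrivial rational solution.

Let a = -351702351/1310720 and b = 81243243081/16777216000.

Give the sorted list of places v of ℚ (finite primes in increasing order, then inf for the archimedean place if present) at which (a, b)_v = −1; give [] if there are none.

[2, 3, 5, 13]

(a, b) ≡ (-195, 10010) mod (ℚ^×)²; places V = {2, 3, 5, 7, 11, 13, ∞}.
(a,b)_3: α=3, u≡1; β=4, v≡2 (mod 3); (1|3)=+1, (2|3)=-1; sign (−1)^0·+1^4·-1^3 = -1.
(a,b)_13: α=3, u≡8; β=3, v≡3 (mod 13); (8|13)=-1, (3|13)=+1; sign (−1)^0·-1^3·+1^3 = -1.
(a,b)_2: α=-18, β=-27; u≡5, v≡5 (mod 8); ε(u)ε(v)=0·0, αω(v)=-18·1, βω(u)=-27·1; sum ≡ 1  ⇒  -1.
(a,b)_∞: sgn(-195)=−, sgn(10010)=+, so +1.
(a,b)_5: α=-1, u≡1; β=-3, v≡2 (mod 5); (1|5)=+1, (2|5)=-1; sign (−1)^0·+1^-3·-1^-1 = -1.
(a,b)_11: α=2, u≡5; β=3, v≡7 (mod 11); (5|11)=+1, (7|11)=-1; sign (−1)^0·+1^3·-1^2 = +1.
(a,b)_7: α=2, u≡1; β=3, v≡4 (mod 7); (1|7)=+1, (4|7)=+1; sign (−1)^0·+1^3·+1^2 = +1.
(-195, 10010 / ℚ) ramifies at {2, 3, 5, 13}: a division algebra.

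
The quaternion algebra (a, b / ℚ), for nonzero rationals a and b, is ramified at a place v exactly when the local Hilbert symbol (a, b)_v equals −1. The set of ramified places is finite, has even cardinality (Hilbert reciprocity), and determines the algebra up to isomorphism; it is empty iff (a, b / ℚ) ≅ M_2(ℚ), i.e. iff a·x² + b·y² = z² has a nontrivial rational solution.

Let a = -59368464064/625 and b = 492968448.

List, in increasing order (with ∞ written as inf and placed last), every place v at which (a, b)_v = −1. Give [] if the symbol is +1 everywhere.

[2, 7, 13, 31]

(a, b) ≡ (-1103011, 213962) mod (ℚ^×)²; places V = {2, 3, 5, 7, 13, 17, 23, 29, 31, ∞}.
(a,b)_13: α=1, u≡3; β=0, v≡11 (mod 13); (3|13)=+1, (11|13)=-1; sign (−1)^0·+1^0·-1^1 = -1.
(a,b)_∞: sgn(-1103011)=−, sgn(213962)=+, so +1.
(a,b)_17: α=1, u≡14; β=1, v≡3 (mod 17); (14|17)=-1, (3|17)=-1; sign (−1)^0·-1^1·-1^1 = +1.
(a,b)_23: α=1, u≡21; β=0, v≡18 (mod 23); (21|23)=-1, (18|23)=+1; sign (−1)^0·-1^0·+1^1 = +1.
(a,b)_3: α=0, u≡2; β=2, v≡2 (mod 3); (2|3)=-1, (2|3)=-1; sign (−1)^0·-1^2·-1^0 = +1.
(a,b)_31: α=1, u≡5; β=1, v≡14 (mod 31); (5|31)=+1, (14|31)=+1; sign (−1)^1·+1^1·+1^1 = -1.
(a,b)_7: α=1, u≡2; β=1, v≡4 (mod 7); (2|7)=+1, (4|7)=+1; sign (−1)^1·+1^1·+1^1 = -1.
(a,b)_2: α=6, β=9; u≡5, v≡5 (mod 8); ε(u)ε(v)=0·0, αω(v)=6·1, βω(u)=9·1; sum ≡ 1  ⇒  -1.
(a,b)_29: α=2, u≡16; β=1, v≡11 (mod 29); (16|29)=+1, (11|29)=-1; sign (−1)^0·+1^1·-1^2 = +1.
(a,b)_5: α=-4, u≡1; β=0, v≡3 (mod 5); (1|5)=+1, (3|5)=-1; sign (−1)^0·+1^0·-1^-4 = +1.
Ram(-1103011, 213962) = {2, 7, 13, 31}; no ℚ_2-point on the conic.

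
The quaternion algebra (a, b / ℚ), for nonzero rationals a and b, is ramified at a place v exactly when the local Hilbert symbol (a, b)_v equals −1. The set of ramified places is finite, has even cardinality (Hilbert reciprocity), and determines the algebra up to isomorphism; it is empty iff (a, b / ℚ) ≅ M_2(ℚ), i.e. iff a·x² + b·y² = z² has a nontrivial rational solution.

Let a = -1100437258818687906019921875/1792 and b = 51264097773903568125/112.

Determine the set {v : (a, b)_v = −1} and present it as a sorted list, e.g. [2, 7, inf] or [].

(a, b) ≡ (-2028117, 667667) mod (ℚ^×)²; places V = {2, 3, 5, 7, 11, 13, 17, 19, 23, 29, ∞}.
(a,b)_11: α=4, u≡2; β=3, v≡8 (mod 11); (2|11)=-1, (8|11)=-1; sign (−1)^0·-1^3·-1^4 = -1.
(a,b)_17: α=3, u≡5; β=2, v≡1 (mod 17); (5|17)=-1, (1|17)=+1; sign (−1)^0·-1^2·+1^3 = +1.
(a,b)_29: α=4, u≡17; β=3, v≡14 (mod 29); (17|29)=-1, (14|29)=-1; sign (−1)^0·-1^3·-1^4 = -1.
(a,b)_5: α=8, u≡2; β=4, v≡2 (mod 5); (2|5)=-1, (2|5)=-1; sign (−1)^0·-1^4·-1^8 = +1.
(a,b)_7: α=-1, u≡6; β=-1, v≡6 (mod 7); (6|7)=-1, (6|7)=-1; sign (−1)^1·-1^-1·-1^-1 = -1.
(a,b)_3: α=3, u≡2; β=4, v≡2 (mod 3); (2|3)=-1, (2|3)=-1; sign (−1)^0·-1^4·-1^3 = -1.
(a,b)_19: α=3, u≡18; β=2, v≡16 (mod 19); (18|19)=-1, (16|19)=+1; sign (−1)^0·-1^2·+1^3 = +1.
(a,b)_23: α=1, u≡1; β=1, v≡4 (mod 23); (1|23)=+1, (4|23)=+1; sign (−1)^1·+1^1·+1^1 = -1.
(a,b)_2: α=-8, β=-4; u≡3, v≡3 (mod 8); ε(u)ε(v)=1·1, αω(v)=-8·1, βω(u)=-4·1; sum ≡ 1  ⇒  -1.
(a,b)_13: α=1, u≡4; β=1, v≡10 (mod 13); (4|13)=+1, (10|13)=+1; sign (−1)^0·+1^1·+1^1 = +1.
(a,b)_∞: sgn(-2028117)=−, sgn(667667)=+, so +1.
(-2028117, 667667 / ℚ) ramifies at {2, 3, 7, 11, 23, 29}: a division algebra.

[2, 3, 7, 11, 23, 29]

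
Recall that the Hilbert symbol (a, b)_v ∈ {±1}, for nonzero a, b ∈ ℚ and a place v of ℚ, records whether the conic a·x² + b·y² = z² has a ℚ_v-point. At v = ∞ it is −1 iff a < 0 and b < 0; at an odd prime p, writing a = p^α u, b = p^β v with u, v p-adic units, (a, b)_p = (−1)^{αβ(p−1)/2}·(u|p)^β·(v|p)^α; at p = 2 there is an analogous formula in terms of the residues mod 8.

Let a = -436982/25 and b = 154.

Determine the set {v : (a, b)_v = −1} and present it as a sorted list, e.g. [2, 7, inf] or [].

[7, 13]

Mod squares: a ≡ -182, b ≡ 154. Check v ∈ {∞, 2, 5, 7, 11, 13}.
v=5: a=5^-2·(≡3), b=5^0·(≡4) mod 5; (3|5)=-1, (4|5)=+1; (−1)^{-2·0·2}·(-1)^0·(+1)^-2 = +1.
v=2: v_2(a)=1, v_2(b)=1; units ≡ 5, 5 (mod 8); ε·ε+αω+βω = 0·0+1·1+1·1 ≡ 0  ⇒  (a,b)_2 = +1.
v=13: a=13^1·(≡9), b=13^0·(≡11) mod 13; (9|13)=+1, (11|13)=-1; (−1)^{1·0·6}·(+1)^0·(-1)^1 = -1.
v=7: a=7^5·(≡4), b=7^1·(≡1) mod 7; (4|7)=+1, (1|7)=+1; (−1)^{5·1·3}·(+1)^1·(+1)^5 = -1.
v=∞: -182 < 0 and 154 > 0  ⇒  (a,b)_∞ = +1.
v=11: a=11^0·(≡5), b=11^1·(≡3) mod 11; (5|11)=+1, (3|11)=+1; (−1)^{0·1·5}·(+1)^1·(+1)^0 = +1.
(-182, 154 / ℚ) ramifies at {7, 13}: a division algebra.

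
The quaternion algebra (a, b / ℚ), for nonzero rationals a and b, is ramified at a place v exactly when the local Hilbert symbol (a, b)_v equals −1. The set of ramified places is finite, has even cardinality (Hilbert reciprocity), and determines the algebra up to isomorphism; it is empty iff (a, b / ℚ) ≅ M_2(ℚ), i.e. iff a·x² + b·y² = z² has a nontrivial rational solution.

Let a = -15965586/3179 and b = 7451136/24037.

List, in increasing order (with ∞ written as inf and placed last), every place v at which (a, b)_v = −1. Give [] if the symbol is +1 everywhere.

Mod squares: a ≡ -6006, b ≡ 858. Check v ∈ {∞, 2, 3, 7, 11, 13, 17, 19, 43}.
v=43: a=43^0·(≡10), b=43^-2·(≡14) mod 43; (10|43)=+1, (14|43)=+1; (−1)^{0·-2·21}·(+1)^-2·(+1)^0 = +1.
v=11: a=11^-1·(≡4), b=11^1·(≡9) mod 11; (4|11)=+1, (9|11)=+1; (−1)^{-1·1·5}·(+1)^1·(+1)^-1 = -1.
v=19: a=19^2·(≡1), b=19^0·(≡10) mod 19; (1|19)=+1, (10|19)=-1; (−1)^{2·0·9}·(+1)^0·(-1)^2 = +1.
v=∞: -6006 < 0 and 858 > 0  ⇒  (a,b)_∞ = +1.
v=13: a=13^1·(≡2), b=13^-1·(≡10) mod 13; (2|13)=-1, (10|13)=+1; (−1)^{1·-1·6}·(-1)^-1·(+1)^1 = -1.
v=3: a=3^5·(≡2), b=3^3·(≡1) mod 3; (2|3)=-1, (1|3)=+1; (−1)^{5·3·1}·(-1)^3·(+1)^5 = +1.
v=17: a=17^-2·(≡6), b=17^0·(≡15) mod 17; (6|17)=-1, (15|17)=+1; (−1)^{-2·0·8}·(-1)^0·(+1)^-2 = +1.
v=7: a=7^1·(≡5), b=7^2·(≡4) mod 7; (5|7)=-1, (4|7)=+1; (−1)^{1·2·3}·(-1)^2·(+1)^1 = +1.
v=2: v_2(a)=1, v_2(b)=9; units ≡ 5, 5 (mod 8); ε·ε+αω+βω = 0·0+1·1+9·1 ≡ 0  ⇒  (a,b)_2 = +1.
|Ram(-6006, 858)| = 2, even; anisotropic at {11, 13}.

[11, 13]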